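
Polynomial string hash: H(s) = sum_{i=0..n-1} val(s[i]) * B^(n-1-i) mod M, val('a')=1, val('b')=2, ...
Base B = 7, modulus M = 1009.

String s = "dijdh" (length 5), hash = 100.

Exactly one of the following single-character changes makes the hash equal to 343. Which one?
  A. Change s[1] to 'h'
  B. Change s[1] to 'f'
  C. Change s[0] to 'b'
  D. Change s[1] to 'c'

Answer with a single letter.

Answer: C

Derivation:
Option A: s[1]='i'->'h', delta=(8-9)*7^3 mod 1009 = 666, hash=100+666 mod 1009 = 766
Option B: s[1]='i'->'f', delta=(6-9)*7^3 mod 1009 = 989, hash=100+989 mod 1009 = 80
Option C: s[0]='d'->'b', delta=(2-4)*7^4 mod 1009 = 243, hash=100+243 mod 1009 = 343 <-- target
Option D: s[1]='i'->'c', delta=(3-9)*7^3 mod 1009 = 969, hash=100+969 mod 1009 = 60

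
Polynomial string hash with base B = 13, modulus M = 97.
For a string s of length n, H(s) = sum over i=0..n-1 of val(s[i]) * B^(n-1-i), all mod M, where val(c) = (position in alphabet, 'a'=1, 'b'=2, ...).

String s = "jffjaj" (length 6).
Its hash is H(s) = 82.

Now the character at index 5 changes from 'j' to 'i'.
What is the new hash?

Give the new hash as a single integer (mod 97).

val('j') = 10, val('i') = 9
Position k = 5, exponent = n-1-k = 0
B^0 mod M = 13^0 mod 97 = 1
Delta = (9 - 10) * 1 mod 97 = 96
New hash = (82 + 96) mod 97 = 81

Answer: 81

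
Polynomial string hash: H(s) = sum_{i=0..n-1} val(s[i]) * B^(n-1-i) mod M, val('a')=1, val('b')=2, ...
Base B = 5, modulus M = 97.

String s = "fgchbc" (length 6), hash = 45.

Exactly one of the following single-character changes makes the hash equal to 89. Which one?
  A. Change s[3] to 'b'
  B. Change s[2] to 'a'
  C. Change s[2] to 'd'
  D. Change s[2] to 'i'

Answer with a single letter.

Option A: s[3]='h'->'b', delta=(2-8)*5^2 mod 97 = 44, hash=45+44 mod 97 = 89 <-- target
Option B: s[2]='c'->'a', delta=(1-3)*5^3 mod 97 = 41, hash=45+41 mod 97 = 86
Option C: s[2]='c'->'d', delta=(4-3)*5^3 mod 97 = 28, hash=45+28 mod 97 = 73
Option D: s[2]='c'->'i', delta=(9-3)*5^3 mod 97 = 71, hash=45+71 mod 97 = 19

Answer: A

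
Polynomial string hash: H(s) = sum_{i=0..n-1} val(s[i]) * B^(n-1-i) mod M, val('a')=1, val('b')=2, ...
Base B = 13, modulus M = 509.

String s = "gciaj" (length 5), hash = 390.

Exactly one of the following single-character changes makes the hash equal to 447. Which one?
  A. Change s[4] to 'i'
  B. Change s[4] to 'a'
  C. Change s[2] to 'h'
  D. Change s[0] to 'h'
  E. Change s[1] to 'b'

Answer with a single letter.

Answer: D

Derivation:
Option A: s[4]='j'->'i', delta=(9-10)*13^0 mod 509 = 508, hash=390+508 mod 509 = 389
Option B: s[4]='j'->'a', delta=(1-10)*13^0 mod 509 = 500, hash=390+500 mod 509 = 381
Option C: s[2]='i'->'h', delta=(8-9)*13^2 mod 509 = 340, hash=390+340 mod 509 = 221
Option D: s[0]='g'->'h', delta=(8-7)*13^4 mod 509 = 57, hash=390+57 mod 509 = 447 <-- target
Option E: s[1]='c'->'b', delta=(2-3)*13^3 mod 509 = 348, hash=390+348 mod 509 = 229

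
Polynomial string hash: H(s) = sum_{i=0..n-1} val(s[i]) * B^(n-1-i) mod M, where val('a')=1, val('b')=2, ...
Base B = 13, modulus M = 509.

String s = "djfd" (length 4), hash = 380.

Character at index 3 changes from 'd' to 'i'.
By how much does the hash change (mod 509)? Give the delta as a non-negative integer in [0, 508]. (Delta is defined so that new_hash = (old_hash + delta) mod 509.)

Answer: 5

Derivation:
Delta formula: (val(new) - val(old)) * B^(n-1-k) mod M
  val('i') - val('d') = 9 - 4 = 5
  B^(n-1-k) = 13^0 mod 509 = 1
  Delta = 5 * 1 mod 509 = 5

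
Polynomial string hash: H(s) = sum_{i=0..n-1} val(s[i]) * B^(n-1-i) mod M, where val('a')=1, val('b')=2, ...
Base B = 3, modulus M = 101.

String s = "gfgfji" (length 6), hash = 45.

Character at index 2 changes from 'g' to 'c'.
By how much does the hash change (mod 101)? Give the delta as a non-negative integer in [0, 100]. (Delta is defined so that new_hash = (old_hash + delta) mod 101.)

Delta formula: (val(new) - val(old)) * B^(n-1-k) mod M
  val('c') - val('g') = 3 - 7 = -4
  B^(n-1-k) = 3^3 mod 101 = 27
  Delta = -4 * 27 mod 101 = 94

Answer: 94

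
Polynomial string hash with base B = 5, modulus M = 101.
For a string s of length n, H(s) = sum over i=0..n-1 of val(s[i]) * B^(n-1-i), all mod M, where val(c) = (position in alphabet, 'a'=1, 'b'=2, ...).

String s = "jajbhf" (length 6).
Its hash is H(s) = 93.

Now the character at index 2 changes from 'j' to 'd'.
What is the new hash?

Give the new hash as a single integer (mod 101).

Answer: 50

Derivation:
val('j') = 10, val('d') = 4
Position k = 2, exponent = n-1-k = 3
B^3 mod M = 5^3 mod 101 = 24
Delta = (4 - 10) * 24 mod 101 = 58
New hash = (93 + 58) mod 101 = 50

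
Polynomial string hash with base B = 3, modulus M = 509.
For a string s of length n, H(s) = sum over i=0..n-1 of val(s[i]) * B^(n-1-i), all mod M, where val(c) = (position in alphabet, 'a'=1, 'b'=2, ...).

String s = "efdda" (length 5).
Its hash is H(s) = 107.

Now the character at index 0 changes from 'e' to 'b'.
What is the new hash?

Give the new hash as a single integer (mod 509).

Answer: 373

Derivation:
val('e') = 5, val('b') = 2
Position k = 0, exponent = n-1-k = 4
B^4 mod M = 3^4 mod 509 = 81
Delta = (2 - 5) * 81 mod 509 = 266
New hash = (107 + 266) mod 509 = 373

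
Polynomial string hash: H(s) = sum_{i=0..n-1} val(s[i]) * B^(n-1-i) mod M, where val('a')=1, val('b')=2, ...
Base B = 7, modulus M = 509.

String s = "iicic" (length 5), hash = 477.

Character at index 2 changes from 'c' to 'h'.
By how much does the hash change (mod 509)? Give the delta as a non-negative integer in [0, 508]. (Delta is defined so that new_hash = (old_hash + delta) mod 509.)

Answer: 245

Derivation:
Delta formula: (val(new) - val(old)) * B^(n-1-k) mod M
  val('h') - val('c') = 8 - 3 = 5
  B^(n-1-k) = 7^2 mod 509 = 49
  Delta = 5 * 49 mod 509 = 245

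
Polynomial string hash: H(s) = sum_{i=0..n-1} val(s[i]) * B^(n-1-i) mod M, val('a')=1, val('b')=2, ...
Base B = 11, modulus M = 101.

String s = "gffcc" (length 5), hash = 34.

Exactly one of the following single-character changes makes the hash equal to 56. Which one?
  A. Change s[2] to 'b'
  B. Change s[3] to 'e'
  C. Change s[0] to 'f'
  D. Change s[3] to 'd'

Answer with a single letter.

Option A: s[2]='f'->'b', delta=(2-6)*11^2 mod 101 = 21, hash=34+21 mod 101 = 55
Option B: s[3]='c'->'e', delta=(5-3)*11^1 mod 101 = 22, hash=34+22 mod 101 = 56 <-- target
Option C: s[0]='g'->'f', delta=(6-7)*11^4 mod 101 = 4, hash=34+4 mod 101 = 38
Option D: s[3]='c'->'d', delta=(4-3)*11^1 mod 101 = 11, hash=34+11 mod 101 = 45

Answer: B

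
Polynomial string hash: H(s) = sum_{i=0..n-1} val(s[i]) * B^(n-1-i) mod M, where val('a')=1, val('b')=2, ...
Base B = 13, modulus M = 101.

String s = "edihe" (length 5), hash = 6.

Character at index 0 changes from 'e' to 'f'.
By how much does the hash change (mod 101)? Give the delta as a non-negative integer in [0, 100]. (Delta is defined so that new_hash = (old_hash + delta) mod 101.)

Delta formula: (val(new) - val(old)) * B^(n-1-k) mod M
  val('f') - val('e') = 6 - 5 = 1
  B^(n-1-k) = 13^4 mod 101 = 79
  Delta = 1 * 79 mod 101 = 79

Answer: 79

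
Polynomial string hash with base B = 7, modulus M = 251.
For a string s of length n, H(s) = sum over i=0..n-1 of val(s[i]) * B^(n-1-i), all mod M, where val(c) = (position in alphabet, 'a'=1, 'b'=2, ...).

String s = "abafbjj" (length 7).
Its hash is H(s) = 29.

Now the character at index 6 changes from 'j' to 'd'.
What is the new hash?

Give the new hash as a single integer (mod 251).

Answer: 23

Derivation:
val('j') = 10, val('d') = 4
Position k = 6, exponent = n-1-k = 0
B^0 mod M = 7^0 mod 251 = 1
Delta = (4 - 10) * 1 mod 251 = 245
New hash = (29 + 245) mod 251 = 23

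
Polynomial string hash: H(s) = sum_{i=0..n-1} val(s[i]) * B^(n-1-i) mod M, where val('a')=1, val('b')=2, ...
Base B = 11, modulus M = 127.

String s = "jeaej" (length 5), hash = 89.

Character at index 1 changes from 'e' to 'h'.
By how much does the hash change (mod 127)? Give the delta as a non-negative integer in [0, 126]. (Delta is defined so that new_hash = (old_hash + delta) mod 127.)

Delta formula: (val(new) - val(old)) * B^(n-1-k) mod M
  val('h') - val('e') = 8 - 5 = 3
  B^(n-1-k) = 11^3 mod 127 = 61
  Delta = 3 * 61 mod 127 = 56

Answer: 56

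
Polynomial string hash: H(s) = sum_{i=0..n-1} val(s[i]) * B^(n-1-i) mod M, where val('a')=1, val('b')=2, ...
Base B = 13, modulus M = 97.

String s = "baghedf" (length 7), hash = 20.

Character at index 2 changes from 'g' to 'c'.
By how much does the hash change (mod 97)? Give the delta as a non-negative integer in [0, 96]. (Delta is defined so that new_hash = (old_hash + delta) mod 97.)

Answer: 22

Derivation:
Delta formula: (val(new) - val(old)) * B^(n-1-k) mod M
  val('c') - val('g') = 3 - 7 = -4
  B^(n-1-k) = 13^4 mod 97 = 43
  Delta = -4 * 43 mod 97 = 22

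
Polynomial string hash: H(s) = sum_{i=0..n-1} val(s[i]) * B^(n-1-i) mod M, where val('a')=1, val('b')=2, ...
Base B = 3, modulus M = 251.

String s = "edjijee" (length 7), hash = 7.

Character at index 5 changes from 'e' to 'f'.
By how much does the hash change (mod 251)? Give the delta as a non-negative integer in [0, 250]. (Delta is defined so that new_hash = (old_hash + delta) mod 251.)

Answer: 3

Derivation:
Delta formula: (val(new) - val(old)) * B^(n-1-k) mod M
  val('f') - val('e') = 6 - 5 = 1
  B^(n-1-k) = 3^1 mod 251 = 3
  Delta = 1 * 3 mod 251 = 3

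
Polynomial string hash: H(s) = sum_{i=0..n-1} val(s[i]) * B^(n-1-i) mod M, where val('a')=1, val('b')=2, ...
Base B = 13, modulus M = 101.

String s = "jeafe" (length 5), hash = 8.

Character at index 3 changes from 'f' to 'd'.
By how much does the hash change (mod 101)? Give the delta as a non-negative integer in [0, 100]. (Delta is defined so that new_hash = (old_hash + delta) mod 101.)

Delta formula: (val(new) - val(old)) * B^(n-1-k) mod M
  val('d') - val('f') = 4 - 6 = -2
  B^(n-1-k) = 13^1 mod 101 = 13
  Delta = -2 * 13 mod 101 = 75

Answer: 75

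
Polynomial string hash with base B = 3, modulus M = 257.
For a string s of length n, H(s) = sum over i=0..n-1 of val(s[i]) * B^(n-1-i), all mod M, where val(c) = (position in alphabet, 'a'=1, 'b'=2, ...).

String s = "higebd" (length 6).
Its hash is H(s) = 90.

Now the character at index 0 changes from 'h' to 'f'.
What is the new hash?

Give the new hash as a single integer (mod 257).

val('h') = 8, val('f') = 6
Position k = 0, exponent = n-1-k = 5
B^5 mod M = 3^5 mod 257 = 243
Delta = (6 - 8) * 243 mod 257 = 28
New hash = (90 + 28) mod 257 = 118

Answer: 118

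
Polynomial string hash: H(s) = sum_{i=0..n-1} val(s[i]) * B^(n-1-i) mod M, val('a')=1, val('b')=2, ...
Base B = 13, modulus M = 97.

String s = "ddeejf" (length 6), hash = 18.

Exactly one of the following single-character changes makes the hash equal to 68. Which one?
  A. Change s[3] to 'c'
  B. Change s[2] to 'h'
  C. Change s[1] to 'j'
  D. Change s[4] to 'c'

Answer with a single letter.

Option A: s[3]='e'->'c', delta=(3-5)*13^2 mod 97 = 50, hash=18+50 mod 97 = 68 <-- target
Option B: s[2]='e'->'h', delta=(8-5)*13^3 mod 97 = 92, hash=18+92 mod 97 = 13
Option C: s[1]='d'->'j', delta=(10-4)*13^4 mod 97 = 64, hash=18+64 mod 97 = 82
Option D: s[4]='j'->'c', delta=(3-10)*13^1 mod 97 = 6, hash=18+6 mod 97 = 24

Answer: A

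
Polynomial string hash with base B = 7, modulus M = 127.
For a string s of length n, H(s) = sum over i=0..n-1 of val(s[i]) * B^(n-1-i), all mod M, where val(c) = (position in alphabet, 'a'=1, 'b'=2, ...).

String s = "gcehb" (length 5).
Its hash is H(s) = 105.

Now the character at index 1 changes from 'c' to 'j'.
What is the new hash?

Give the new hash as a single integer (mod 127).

val('c') = 3, val('j') = 10
Position k = 1, exponent = n-1-k = 3
B^3 mod M = 7^3 mod 127 = 89
Delta = (10 - 3) * 89 mod 127 = 115
New hash = (105 + 115) mod 127 = 93

Answer: 93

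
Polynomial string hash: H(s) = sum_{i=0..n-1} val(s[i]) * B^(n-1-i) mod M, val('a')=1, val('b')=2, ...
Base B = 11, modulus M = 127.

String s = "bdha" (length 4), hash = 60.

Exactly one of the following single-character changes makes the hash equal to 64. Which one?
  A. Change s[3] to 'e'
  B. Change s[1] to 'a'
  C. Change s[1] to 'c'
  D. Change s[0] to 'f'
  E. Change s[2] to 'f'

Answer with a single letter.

Answer: A

Derivation:
Option A: s[3]='a'->'e', delta=(5-1)*11^0 mod 127 = 4, hash=60+4 mod 127 = 64 <-- target
Option B: s[1]='d'->'a', delta=(1-4)*11^2 mod 127 = 18, hash=60+18 mod 127 = 78
Option C: s[1]='d'->'c', delta=(3-4)*11^2 mod 127 = 6, hash=60+6 mod 127 = 66
Option D: s[0]='b'->'f', delta=(6-2)*11^3 mod 127 = 117, hash=60+117 mod 127 = 50
Option E: s[2]='h'->'f', delta=(6-8)*11^1 mod 127 = 105, hash=60+105 mod 127 = 38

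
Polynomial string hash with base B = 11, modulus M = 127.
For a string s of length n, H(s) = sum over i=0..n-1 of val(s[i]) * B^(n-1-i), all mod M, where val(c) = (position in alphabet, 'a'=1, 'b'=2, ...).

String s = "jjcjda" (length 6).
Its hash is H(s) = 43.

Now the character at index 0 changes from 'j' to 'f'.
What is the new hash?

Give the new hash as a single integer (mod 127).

val('j') = 10, val('f') = 6
Position k = 0, exponent = n-1-k = 5
B^5 mod M = 11^5 mod 127 = 15
Delta = (6 - 10) * 15 mod 127 = 67
New hash = (43 + 67) mod 127 = 110

Answer: 110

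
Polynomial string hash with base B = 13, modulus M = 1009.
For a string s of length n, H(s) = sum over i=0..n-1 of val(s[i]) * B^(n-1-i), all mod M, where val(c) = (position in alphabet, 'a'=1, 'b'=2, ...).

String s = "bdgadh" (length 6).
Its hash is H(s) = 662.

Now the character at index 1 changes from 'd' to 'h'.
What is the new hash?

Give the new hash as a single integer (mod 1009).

Answer: 889

Derivation:
val('d') = 4, val('h') = 8
Position k = 1, exponent = n-1-k = 4
B^4 mod M = 13^4 mod 1009 = 309
Delta = (8 - 4) * 309 mod 1009 = 227
New hash = (662 + 227) mod 1009 = 889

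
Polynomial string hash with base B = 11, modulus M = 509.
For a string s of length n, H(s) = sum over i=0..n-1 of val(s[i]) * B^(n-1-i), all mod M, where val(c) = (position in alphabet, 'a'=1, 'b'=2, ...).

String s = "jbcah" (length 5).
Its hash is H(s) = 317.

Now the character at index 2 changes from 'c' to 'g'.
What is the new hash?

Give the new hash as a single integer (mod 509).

val('c') = 3, val('g') = 7
Position k = 2, exponent = n-1-k = 2
B^2 mod M = 11^2 mod 509 = 121
Delta = (7 - 3) * 121 mod 509 = 484
New hash = (317 + 484) mod 509 = 292

Answer: 292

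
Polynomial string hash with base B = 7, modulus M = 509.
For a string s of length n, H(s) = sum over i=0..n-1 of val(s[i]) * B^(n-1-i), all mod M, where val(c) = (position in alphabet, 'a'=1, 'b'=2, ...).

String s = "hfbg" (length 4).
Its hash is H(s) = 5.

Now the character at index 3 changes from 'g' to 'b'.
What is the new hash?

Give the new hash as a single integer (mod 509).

val('g') = 7, val('b') = 2
Position k = 3, exponent = n-1-k = 0
B^0 mod M = 7^0 mod 509 = 1
Delta = (2 - 7) * 1 mod 509 = 504
New hash = (5 + 504) mod 509 = 0

Answer: 0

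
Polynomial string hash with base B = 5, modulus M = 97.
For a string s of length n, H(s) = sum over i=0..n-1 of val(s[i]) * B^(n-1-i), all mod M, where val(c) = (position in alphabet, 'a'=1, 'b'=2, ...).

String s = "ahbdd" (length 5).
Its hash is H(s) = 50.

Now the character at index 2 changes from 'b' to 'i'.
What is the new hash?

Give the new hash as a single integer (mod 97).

Answer: 31

Derivation:
val('b') = 2, val('i') = 9
Position k = 2, exponent = n-1-k = 2
B^2 mod M = 5^2 mod 97 = 25
Delta = (9 - 2) * 25 mod 97 = 78
New hash = (50 + 78) mod 97 = 31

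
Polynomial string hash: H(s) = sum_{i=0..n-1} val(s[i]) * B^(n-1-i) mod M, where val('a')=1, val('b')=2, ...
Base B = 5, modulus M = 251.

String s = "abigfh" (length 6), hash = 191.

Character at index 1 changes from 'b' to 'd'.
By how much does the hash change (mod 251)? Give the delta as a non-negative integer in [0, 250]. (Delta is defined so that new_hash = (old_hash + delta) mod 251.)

Answer: 246

Derivation:
Delta formula: (val(new) - val(old)) * B^(n-1-k) mod M
  val('d') - val('b') = 4 - 2 = 2
  B^(n-1-k) = 5^4 mod 251 = 123
  Delta = 2 * 123 mod 251 = 246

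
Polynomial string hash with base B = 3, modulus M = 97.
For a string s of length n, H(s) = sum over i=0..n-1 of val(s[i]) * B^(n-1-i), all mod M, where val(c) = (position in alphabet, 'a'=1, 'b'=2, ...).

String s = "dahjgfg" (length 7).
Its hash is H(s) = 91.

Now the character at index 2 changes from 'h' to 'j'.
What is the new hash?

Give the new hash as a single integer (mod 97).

val('h') = 8, val('j') = 10
Position k = 2, exponent = n-1-k = 4
B^4 mod M = 3^4 mod 97 = 81
Delta = (10 - 8) * 81 mod 97 = 65
New hash = (91 + 65) mod 97 = 59

Answer: 59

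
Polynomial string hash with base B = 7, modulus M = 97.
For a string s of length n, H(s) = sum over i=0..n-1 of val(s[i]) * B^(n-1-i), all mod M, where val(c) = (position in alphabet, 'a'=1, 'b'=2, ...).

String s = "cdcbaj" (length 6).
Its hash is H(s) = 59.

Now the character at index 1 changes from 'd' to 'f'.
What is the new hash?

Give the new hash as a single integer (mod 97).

Answer: 11

Derivation:
val('d') = 4, val('f') = 6
Position k = 1, exponent = n-1-k = 4
B^4 mod M = 7^4 mod 97 = 73
Delta = (6 - 4) * 73 mod 97 = 49
New hash = (59 + 49) mod 97 = 11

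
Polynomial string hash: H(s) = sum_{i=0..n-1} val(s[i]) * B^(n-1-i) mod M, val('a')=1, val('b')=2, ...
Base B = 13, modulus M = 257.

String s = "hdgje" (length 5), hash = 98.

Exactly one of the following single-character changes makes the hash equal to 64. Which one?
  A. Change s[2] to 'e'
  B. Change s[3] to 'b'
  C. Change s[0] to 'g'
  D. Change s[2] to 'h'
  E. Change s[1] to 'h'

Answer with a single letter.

Answer: C

Derivation:
Option A: s[2]='g'->'e', delta=(5-7)*13^2 mod 257 = 176, hash=98+176 mod 257 = 17
Option B: s[3]='j'->'b', delta=(2-10)*13^1 mod 257 = 153, hash=98+153 mod 257 = 251
Option C: s[0]='h'->'g', delta=(7-8)*13^4 mod 257 = 223, hash=98+223 mod 257 = 64 <-- target
Option D: s[2]='g'->'h', delta=(8-7)*13^2 mod 257 = 169, hash=98+169 mod 257 = 10
Option E: s[1]='d'->'h', delta=(8-4)*13^3 mod 257 = 50, hash=98+50 mod 257 = 148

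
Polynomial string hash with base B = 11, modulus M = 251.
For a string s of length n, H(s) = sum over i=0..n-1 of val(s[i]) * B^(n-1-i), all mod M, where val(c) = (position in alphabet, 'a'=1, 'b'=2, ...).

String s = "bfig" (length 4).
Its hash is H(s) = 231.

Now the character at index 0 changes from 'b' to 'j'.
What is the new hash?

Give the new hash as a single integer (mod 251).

Answer: 86

Derivation:
val('b') = 2, val('j') = 10
Position k = 0, exponent = n-1-k = 3
B^3 mod M = 11^3 mod 251 = 76
Delta = (10 - 2) * 76 mod 251 = 106
New hash = (231 + 106) mod 251 = 86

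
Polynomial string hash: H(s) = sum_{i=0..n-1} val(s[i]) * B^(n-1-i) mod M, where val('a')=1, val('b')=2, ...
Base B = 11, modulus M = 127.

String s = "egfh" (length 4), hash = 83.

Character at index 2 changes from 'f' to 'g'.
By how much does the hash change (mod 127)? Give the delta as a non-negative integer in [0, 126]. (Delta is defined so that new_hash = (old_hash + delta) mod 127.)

Delta formula: (val(new) - val(old)) * B^(n-1-k) mod M
  val('g') - val('f') = 7 - 6 = 1
  B^(n-1-k) = 11^1 mod 127 = 11
  Delta = 1 * 11 mod 127 = 11

Answer: 11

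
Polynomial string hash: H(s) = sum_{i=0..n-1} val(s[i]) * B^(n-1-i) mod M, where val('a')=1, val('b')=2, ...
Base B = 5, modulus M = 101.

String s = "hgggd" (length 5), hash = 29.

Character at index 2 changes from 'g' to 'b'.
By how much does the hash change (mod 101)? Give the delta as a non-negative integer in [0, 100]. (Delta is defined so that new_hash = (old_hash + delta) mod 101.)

Delta formula: (val(new) - val(old)) * B^(n-1-k) mod M
  val('b') - val('g') = 2 - 7 = -5
  B^(n-1-k) = 5^2 mod 101 = 25
  Delta = -5 * 25 mod 101 = 77

Answer: 77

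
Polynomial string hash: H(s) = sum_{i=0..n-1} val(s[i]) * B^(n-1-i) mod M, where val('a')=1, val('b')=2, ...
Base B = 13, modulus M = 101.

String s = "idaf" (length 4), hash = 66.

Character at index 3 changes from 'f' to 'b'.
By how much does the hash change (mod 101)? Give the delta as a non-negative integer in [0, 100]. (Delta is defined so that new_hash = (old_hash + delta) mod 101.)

Answer: 97

Derivation:
Delta formula: (val(new) - val(old)) * B^(n-1-k) mod M
  val('b') - val('f') = 2 - 6 = -4
  B^(n-1-k) = 13^0 mod 101 = 1
  Delta = -4 * 1 mod 101 = 97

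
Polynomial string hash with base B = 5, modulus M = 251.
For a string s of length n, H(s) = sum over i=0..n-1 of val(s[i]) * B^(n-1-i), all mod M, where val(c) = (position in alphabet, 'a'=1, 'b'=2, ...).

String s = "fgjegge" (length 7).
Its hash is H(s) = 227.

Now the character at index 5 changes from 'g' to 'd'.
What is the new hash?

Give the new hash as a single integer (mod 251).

val('g') = 7, val('d') = 4
Position k = 5, exponent = n-1-k = 1
B^1 mod M = 5^1 mod 251 = 5
Delta = (4 - 7) * 5 mod 251 = 236
New hash = (227 + 236) mod 251 = 212

Answer: 212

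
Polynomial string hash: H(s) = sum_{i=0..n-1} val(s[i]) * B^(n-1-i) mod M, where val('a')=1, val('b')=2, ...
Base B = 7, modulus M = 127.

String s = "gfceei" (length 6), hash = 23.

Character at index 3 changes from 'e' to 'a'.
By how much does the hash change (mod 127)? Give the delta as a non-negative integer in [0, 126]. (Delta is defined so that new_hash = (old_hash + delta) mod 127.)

Answer: 58

Derivation:
Delta formula: (val(new) - val(old)) * B^(n-1-k) mod M
  val('a') - val('e') = 1 - 5 = -4
  B^(n-1-k) = 7^2 mod 127 = 49
  Delta = -4 * 49 mod 127 = 58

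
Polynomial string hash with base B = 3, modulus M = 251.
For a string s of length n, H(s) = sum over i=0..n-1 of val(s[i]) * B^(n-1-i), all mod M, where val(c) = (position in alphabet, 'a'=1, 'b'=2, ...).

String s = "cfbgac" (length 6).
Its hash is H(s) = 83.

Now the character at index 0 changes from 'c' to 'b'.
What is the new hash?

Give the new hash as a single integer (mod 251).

val('c') = 3, val('b') = 2
Position k = 0, exponent = n-1-k = 5
B^5 mod M = 3^5 mod 251 = 243
Delta = (2 - 3) * 243 mod 251 = 8
New hash = (83 + 8) mod 251 = 91

Answer: 91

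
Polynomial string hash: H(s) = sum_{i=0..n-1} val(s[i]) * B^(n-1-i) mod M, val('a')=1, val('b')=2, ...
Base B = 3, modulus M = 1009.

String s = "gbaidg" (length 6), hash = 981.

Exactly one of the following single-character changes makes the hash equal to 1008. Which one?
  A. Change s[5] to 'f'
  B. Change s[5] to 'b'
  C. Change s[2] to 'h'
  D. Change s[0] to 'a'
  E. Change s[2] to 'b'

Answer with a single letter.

Answer: E

Derivation:
Option A: s[5]='g'->'f', delta=(6-7)*3^0 mod 1009 = 1008, hash=981+1008 mod 1009 = 980
Option B: s[5]='g'->'b', delta=(2-7)*3^0 mod 1009 = 1004, hash=981+1004 mod 1009 = 976
Option C: s[2]='a'->'h', delta=(8-1)*3^3 mod 1009 = 189, hash=981+189 mod 1009 = 161
Option D: s[0]='g'->'a', delta=(1-7)*3^5 mod 1009 = 560, hash=981+560 mod 1009 = 532
Option E: s[2]='a'->'b', delta=(2-1)*3^3 mod 1009 = 27, hash=981+27 mod 1009 = 1008 <-- target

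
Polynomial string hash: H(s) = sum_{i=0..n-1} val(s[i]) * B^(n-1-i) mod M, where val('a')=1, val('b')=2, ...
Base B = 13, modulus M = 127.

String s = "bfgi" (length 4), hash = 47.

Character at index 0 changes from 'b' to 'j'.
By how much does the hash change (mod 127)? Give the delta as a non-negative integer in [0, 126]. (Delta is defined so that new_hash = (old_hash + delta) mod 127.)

Delta formula: (val(new) - val(old)) * B^(n-1-k) mod M
  val('j') - val('b') = 10 - 2 = 8
  B^(n-1-k) = 13^3 mod 127 = 38
  Delta = 8 * 38 mod 127 = 50

Answer: 50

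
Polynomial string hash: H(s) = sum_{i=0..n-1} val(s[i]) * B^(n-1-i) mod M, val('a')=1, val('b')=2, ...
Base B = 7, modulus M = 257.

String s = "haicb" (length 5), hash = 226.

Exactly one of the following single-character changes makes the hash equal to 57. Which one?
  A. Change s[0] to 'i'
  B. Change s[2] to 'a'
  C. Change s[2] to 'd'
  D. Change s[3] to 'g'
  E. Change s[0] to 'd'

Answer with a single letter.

Answer: A

Derivation:
Option A: s[0]='h'->'i', delta=(9-8)*7^4 mod 257 = 88, hash=226+88 mod 257 = 57 <-- target
Option B: s[2]='i'->'a', delta=(1-9)*7^2 mod 257 = 122, hash=226+122 mod 257 = 91
Option C: s[2]='i'->'d', delta=(4-9)*7^2 mod 257 = 12, hash=226+12 mod 257 = 238
Option D: s[3]='c'->'g', delta=(7-3)*7^1 mod 257 = 28, hash=226+28 mod 257 = 254
Option E: s[0]='h'->'d', delta=(4-8)*7^4 mod 257 = 162, hash=226+162 mod 257 = 131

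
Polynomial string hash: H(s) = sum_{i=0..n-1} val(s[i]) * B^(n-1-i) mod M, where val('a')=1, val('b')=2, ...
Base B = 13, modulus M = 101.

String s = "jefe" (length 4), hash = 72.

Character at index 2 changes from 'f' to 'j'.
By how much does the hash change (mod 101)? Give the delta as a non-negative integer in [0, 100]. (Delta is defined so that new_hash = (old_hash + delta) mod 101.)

Answer: 52

Derivation:
Delta formula: (val(new) - val(old)) * B^(n-1-k) mod M
  val('j') - val('f') = 10 - 6 = 4
  B^(n-1-k) = 13^1 mod 101 = 13
  Delta = 4 * 13 mod 101 = 52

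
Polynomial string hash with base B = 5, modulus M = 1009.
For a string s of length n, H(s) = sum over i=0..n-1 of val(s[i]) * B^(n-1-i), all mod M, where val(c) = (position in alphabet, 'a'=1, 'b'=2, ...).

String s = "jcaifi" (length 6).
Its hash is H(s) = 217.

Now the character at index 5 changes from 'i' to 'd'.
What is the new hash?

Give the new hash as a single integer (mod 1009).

val('i') = 9, val('d') = 4
Position k = 5, exponent = n-1-k = 0
B^0 mod M = 5^0 mod 1009 = 1
Delta = (4 - 9) * 1 mod 1009 = 1004
New hash = (217 + 1004) mod 1009 = 212

Answer: 212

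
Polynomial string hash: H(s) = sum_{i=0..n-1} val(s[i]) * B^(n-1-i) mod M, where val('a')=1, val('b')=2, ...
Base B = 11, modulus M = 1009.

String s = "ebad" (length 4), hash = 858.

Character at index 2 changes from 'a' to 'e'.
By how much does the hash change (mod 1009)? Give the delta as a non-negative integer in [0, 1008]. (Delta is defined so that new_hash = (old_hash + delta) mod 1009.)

Delta formula: (val(new) - val(old)) * B^(n-1-k) mod M
  val('e') - val('a') = 5 - 1 = 4
  B^(n-1-k) = 11^1 mod 1009 = 11
  Delta = 4 * 11 mod 1009 = 44

Answer: 44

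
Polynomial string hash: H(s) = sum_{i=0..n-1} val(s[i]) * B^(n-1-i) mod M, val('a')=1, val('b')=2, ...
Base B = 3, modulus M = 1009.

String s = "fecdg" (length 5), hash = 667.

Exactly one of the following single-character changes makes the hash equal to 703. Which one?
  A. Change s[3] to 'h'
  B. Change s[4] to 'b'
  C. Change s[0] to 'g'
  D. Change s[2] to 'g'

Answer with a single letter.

Answer: D

Derivation:
Option A: s[3]='d'->'h', delta=(8-4)*3^1 mod 1009 = 12, hash=667+12 mod 1009 = 679
Option B: s[4]='g'->'b', delta=(2-7)*3^0 mod 1009 = 1004, hash=667+1004 mod 1009 = 662
Option C: s[0]='f'->'g', delta=(7-6)*3^4 mod 1009 = 81, hash=667+81 mod 1009 = 748
Option D: s[2]='c'->'g', delta=(7-3)*3^2 mod 1009 = 36, hash=667+36 mod 1009 = 703 <-- target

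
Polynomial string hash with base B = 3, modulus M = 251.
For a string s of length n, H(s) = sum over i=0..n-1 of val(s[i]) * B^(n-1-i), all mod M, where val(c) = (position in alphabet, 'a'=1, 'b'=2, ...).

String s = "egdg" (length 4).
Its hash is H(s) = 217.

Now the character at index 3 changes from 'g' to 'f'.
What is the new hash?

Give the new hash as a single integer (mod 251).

Answer: 216

Derivation:
val('g') = 7, val('f') = 6
Position k = 3, exponent = n-1-k = 0
B^0 mod M = 3^0 mod 251 = 1
Delta = (6 - 7) * 1 mod 251 = 250
New hash = (217 + 250) mod 251 = 216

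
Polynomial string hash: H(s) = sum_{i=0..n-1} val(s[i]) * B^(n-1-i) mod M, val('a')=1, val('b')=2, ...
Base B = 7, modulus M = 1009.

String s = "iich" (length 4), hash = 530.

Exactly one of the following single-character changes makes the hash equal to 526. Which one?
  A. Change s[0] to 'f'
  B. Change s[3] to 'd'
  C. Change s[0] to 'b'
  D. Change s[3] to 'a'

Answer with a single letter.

Answer: B

Derivation:
Option A: s[0]='i'->'f', delta=(6-9)*7^3 mod 1009 = 989, hash=530+989 mod 1009 = 510
Option B: s[3]='h'->'d', delta=(4-8)*7^0 mod 1009 = 1005, hash=530+1005 mod 1009 = 526 <-- target
Option C: s[0]='i'->'b', delta=(2-9)*7^3 mod 1009 = 626, hash=530+626 mod 1009 = 147
Option D: s[3]='h'->'a', delta=(1-8)*7^0 mod 1009 = 1002, hash=530+1002 mod 1009 = 523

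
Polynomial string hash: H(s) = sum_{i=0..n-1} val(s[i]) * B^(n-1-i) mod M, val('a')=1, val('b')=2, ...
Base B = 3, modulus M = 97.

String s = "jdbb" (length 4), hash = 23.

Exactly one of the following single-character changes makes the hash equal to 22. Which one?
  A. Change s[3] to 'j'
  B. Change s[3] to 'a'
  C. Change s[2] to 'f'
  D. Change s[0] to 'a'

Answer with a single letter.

Option A: s[3]='b'->'j', delta=(10-2)*3^0 mod 97 = 8, hash=23+8 mod 97 = 31
Option B: s[3]='b'->'a', delta=(1-2)*3^0 mod 97 = 96, hash=23+96 mod 97 = 22 <-- target
Option C: s[2]='b'->'f', delta=(6-2)*3^1 mod 97 = 12, hash=23+12 mod 97 = 35
Option D: s[0]='j'->'a', delta=(1-10)*3^3 mod 97 = 48, hash=23+48 mod 97 = 71

Answer: B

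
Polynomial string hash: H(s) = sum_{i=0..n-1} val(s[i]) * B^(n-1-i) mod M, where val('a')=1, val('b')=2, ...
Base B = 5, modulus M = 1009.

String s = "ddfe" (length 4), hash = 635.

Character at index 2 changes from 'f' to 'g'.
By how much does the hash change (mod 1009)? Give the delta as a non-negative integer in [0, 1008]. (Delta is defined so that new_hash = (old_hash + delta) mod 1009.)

Delta formula: (val(new) - val(old)) * B^(n-1-k) mod M
  val('g') - val('f') = 7 - 6 = 1
  B^(n-1-k) = 5^1 mod 1009 = 5
  Delta = 1 * 5 mod 1009 = 5

Answer: 5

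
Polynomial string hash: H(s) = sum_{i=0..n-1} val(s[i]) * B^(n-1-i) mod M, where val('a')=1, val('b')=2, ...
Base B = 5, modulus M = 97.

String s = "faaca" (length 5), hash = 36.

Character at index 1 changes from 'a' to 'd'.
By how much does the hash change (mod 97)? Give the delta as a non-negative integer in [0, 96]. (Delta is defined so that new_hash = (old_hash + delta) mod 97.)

Answer: 84

Derivation:
Delta formula: (val(new) - val(old)) * B^(n-1-k) mod M
  val('d') - val('a') = 4 - 1 = 3
  B^(n-1-k) = 5^3 mod 97 = 28
  Delta = 3 * 28 mod 97 = 84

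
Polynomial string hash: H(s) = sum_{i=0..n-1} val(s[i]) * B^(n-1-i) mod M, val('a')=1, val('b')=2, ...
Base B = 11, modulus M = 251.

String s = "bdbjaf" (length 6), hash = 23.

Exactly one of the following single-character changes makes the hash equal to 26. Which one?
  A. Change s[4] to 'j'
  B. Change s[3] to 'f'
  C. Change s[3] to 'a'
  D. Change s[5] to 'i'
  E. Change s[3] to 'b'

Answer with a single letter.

Answer: D

Derivation:
Option A: s[4]='a'->'j', delta=(10-1)*11^1 mod 251 = 99, hash=23+99 mod 251 = 122
Option B: s[3]='j'->'f', delta=(6-10)*11^2 mod 251 = 18, hash=23+18 mod 251 = 41
Option C: s[3]='j'->'a', delta=(1-10)*11^2 mod 251 = 166, hash=23+166 mod 251 = 189
Option D: s[5]='f'->'i', delta=(9-6)*11^0 mod 251 = 3, hash=23+3 mod 251 = 26 <-- target
Option E: s[3]='j'->'b', delta=(2-10)*11^2 mod 251 = 36, hash=23+36 mod 251 = 59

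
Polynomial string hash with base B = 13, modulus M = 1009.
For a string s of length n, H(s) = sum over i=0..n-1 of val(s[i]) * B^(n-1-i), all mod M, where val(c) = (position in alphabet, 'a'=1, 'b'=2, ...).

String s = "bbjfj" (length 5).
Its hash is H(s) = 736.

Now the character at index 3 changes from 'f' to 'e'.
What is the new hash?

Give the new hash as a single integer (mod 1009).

Answer: 723

Derivation:
val('f') = 6, val('e') = 5
Position k = 3, exponent = n-1-k = 1
B^1 mod M = 13^1 mod 1009 = 13
Delta = (5 - 6) * 13 mod 1009 = 996
New hash = (736 + 996) mod 1009 = 723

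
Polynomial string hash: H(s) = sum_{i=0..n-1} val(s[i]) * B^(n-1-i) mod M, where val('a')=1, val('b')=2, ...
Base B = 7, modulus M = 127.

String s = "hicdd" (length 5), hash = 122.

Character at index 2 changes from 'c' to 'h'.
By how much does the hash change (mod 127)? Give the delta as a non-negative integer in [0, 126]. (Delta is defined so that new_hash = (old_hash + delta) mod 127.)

Answer: 118

Derivation:
Delta formula: (val(new) - val(old)) * B^(n-1-k) mod M
  val('h') - val('c') = 8 - 3 = 5
  B^(n-1-k) = 7^2 mod 127 = 49
  Delta = 5 * 49 mod 127 = 118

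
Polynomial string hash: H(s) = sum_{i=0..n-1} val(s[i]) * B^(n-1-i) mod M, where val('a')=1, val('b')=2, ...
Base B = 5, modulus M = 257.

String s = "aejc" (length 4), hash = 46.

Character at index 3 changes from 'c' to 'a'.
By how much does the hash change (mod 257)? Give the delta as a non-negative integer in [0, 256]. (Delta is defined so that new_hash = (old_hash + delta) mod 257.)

Answer: 255

Derivation:
Delta formula: (val(new) - val(old)) * B^(n-1-k) mod M
  val('a') - val('c') = 1 - 3 = -2
  B^(n-1-k) = 5^0 mod 257 = 1
  Delta = -2 * 1 mod 257 = 255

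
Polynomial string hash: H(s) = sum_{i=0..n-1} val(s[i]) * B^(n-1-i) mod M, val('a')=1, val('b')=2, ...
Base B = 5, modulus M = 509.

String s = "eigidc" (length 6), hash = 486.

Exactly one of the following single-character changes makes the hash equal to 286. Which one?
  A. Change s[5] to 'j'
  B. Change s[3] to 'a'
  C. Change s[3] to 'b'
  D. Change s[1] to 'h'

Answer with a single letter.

Option A: s[5]='c'->'j', delta=(10-3)*5^0 mod 509 = 7, hash=486+7 mod 509 = 493
Option B: s[3]='i'->'a', delta=(1-9)*5^2 mod 509 = 309, hash=486+309 mod 509 = 286 <-- target
Option C: s[3]='i'->'b', delta=(2-9)*5^2 mod 509 = 334, hash=486+334 mod 509 = 311
Option D: s[1]='i'->'h', delta=(8-9)*5^4 mod 509 = 393, hash=486+393 mod 509 = 370

Answer: B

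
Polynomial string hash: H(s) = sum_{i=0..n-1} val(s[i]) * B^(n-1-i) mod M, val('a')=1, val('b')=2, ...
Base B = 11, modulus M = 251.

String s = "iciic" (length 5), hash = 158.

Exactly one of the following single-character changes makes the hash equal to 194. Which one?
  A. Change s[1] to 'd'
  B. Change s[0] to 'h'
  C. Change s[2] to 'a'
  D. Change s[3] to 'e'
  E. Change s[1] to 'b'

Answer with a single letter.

Option A: s[1]='c'->'d', delta=(4-3)*11^3 mod 251 = 76, hash=158+76 mod 251 = 234
Option B: s[0]='i'->'h', delta=(8-9)*11^4 mod 251 = 168, hash=158+168 mod 251 = 75
Option C: s[2]='i'->'a', delta=(1-9)*11^2 mod 251 = 36, hash=158+36 mod 251 = 194 <-- target
Option D: s[3]='i'->'e', delta=(5-9)*11^1 mod 251 = 207, hash=158+207 mod 251 = 114
Option E: s[1]='c'->'b', delta=(2-3)*11^3 mod 251 = 175, hash=158+175 mod 251 = 82

Answer: C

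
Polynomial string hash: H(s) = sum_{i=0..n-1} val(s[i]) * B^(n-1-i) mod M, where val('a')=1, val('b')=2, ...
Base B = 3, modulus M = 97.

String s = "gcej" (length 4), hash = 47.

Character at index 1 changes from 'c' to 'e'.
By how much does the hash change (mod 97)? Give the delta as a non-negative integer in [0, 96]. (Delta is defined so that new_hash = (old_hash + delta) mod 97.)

Delta formula: (val(new) - val(old)) * B^(n-1-k) mod M
  val('e') - val('c') = 5 - 3 = 2
  B^(n-1-k) = 3^2 mod 97 = 9
  Delta = 2 * 9 mod 97 = 18

Answer: 18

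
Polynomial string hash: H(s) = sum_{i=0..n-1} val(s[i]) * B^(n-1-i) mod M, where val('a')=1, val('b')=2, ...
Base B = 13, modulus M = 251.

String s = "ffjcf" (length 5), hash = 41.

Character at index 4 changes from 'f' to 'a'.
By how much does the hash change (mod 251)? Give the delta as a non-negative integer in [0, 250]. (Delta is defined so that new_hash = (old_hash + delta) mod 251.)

Delta formula: (val(new) - val(old)) * B^(n-1-k) mod M
  val('a') - val('f') = 1 - 6 = -5
  B^(n-1-k) = 13^0 mod 251 = 1
  Delta = -5 * 1 mod 251 = 246

Answer: 246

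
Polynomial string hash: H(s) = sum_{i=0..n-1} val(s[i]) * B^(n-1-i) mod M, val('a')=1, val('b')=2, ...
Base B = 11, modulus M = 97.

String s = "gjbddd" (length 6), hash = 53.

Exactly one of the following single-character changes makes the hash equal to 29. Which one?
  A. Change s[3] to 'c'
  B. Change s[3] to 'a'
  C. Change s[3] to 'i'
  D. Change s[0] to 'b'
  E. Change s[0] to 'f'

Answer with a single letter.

Answer: A

Derivation:
Option A: s[3]='d'->'c', delta=(3-4)*11^2 mod 97 = 73, hash=53+73 mod 97 = 29 <-- target
Option B: s[3]='d'->'a', delta=(1-4)*11^2 mod 97 = 25, hash=53+25 mod 97 = 78
Option C: s[3]='d'->'i', delta=(9-4)*11^2 mod 97 = 23, hash=53+23 mod 97 = 76
Option D: s[0]='g'->'b', delta=(2-7)*11^5 mod 97 = 39, hash=53+39 mod 97 = 92
Option E: s[0]='g'->'f', delta=(6-7)*11^5 mod 97 = 66, hash=53+66 mod 97 = 22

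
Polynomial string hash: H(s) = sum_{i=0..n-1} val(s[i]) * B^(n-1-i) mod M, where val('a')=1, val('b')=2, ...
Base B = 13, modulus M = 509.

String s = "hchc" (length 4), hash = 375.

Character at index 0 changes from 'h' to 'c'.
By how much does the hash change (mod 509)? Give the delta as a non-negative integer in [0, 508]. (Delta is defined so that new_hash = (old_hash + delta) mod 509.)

Answer: 213

Derivation:
Delta formula: (val(new) - val(old)) * B^(n-1-k) mod M
  val('c') - val('h') = 3 - 8 = -5
  B^(n-1-k) = 13^3 mod 509 = 161
  Delta = -5 * 161 mod 509 = 213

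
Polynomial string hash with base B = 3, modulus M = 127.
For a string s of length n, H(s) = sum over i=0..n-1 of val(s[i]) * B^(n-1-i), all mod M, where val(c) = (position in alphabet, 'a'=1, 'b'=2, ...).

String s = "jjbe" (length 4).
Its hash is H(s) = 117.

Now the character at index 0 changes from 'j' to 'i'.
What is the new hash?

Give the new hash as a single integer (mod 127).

Answer: 90

Derivation:
val('j') = 10, val('i') = 9
Position k = 0, exponent = n-1-k = 3
B^3 mod M = 3^3 mod 127 = 27
Delta = (9 - 10) * 27 mod 127 = 100
New hash = (117 + 100) mod 127 = 90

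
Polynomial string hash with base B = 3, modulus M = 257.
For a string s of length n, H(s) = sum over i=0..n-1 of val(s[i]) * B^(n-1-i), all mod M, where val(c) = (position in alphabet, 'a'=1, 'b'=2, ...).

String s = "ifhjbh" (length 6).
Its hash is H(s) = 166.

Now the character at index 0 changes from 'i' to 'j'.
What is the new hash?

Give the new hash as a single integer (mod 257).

Answer: 152

Derivation:
val('i') = 9, val('j') = 10
Position k = 0, exponent = n-1-k = 5
B^5 mod M = 3^5 mod 257 = 243
Delta = (10 - 9) * 243 mod 257 = 243
New hash = (166 + 243) mod 257 = 152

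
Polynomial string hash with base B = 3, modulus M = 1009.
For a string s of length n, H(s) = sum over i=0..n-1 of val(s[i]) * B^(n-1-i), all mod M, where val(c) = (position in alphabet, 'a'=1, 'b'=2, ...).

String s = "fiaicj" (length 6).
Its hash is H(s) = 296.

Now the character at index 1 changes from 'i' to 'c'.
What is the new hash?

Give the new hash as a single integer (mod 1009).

val('i') = 9, val('c') = 3
Position k = 1, exponent = n-1-k = 4
B^4 mod M = 3^4 mod 1009 = 81
Delta = (3 - 9) * 81 mod 1009 = 523
New hash = (296 + 523) mod 1009 = 819

Answer: 819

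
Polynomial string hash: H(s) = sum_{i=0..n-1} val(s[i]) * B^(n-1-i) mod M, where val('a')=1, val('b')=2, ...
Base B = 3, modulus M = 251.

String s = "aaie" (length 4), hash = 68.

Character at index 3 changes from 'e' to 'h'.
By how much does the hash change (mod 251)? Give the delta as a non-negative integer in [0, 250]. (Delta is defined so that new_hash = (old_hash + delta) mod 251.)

Answer: 3

Derivation:
Delta formula: (val(new) - val(old)) * B^(n-1-k) mod M
  val('h') - val('e') = 8 - 5 = 3
  B^(n-1-k) = 3^0 mod 251 = 1
  Delta = 3 * 1 mod 251 = 3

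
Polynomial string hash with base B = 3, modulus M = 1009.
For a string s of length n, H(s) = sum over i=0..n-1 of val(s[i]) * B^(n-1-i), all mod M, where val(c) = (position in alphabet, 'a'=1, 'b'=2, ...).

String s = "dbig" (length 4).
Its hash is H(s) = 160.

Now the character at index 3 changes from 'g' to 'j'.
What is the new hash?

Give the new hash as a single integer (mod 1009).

val('g') = 7, val('j') = 10
Position k = 3, exponent = n-1-k = 0
B^0 mod M = 3^0 mod 1009 = 1
Delta = (10 - 7) * 1 mod 1009 = 3
New hash = (160 + 3) mod 1009 = 163

Answer: 163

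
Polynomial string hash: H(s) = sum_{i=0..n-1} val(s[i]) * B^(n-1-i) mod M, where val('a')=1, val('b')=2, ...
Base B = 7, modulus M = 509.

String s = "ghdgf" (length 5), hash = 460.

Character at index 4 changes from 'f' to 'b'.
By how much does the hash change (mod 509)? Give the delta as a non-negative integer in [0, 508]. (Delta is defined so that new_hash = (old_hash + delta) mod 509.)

Delta formula: (val(new) - val(old)) * B^(n-1-k) mod M
  val('b') - val('f') = 2 - 6 = -4
  B^(n-1-k) = 7^0 mod 509 = 1
  Delta = -4 * 1 mod 509 = 505

Answer: 505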